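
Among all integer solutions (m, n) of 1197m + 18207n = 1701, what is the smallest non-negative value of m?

Euclid: 18207 = 15·1197 + 252; 1197 = 4·252 + 189; 252 = 1·189 + 63; 189 = 3·63 + 0 → gcd = 63; 1701 = 63·27.
Back-substitution yields 1197·(-76) + 18207·(5) = 63, so one solution is m = -76·27 = -2052, n = 5·27 = 135.
Solutions in m differ by 18207/63 = 289; the one in [0, 289) is -2052 mod 289 = 260.

260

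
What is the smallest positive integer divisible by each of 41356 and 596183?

503178452

gcd first: 596183 = 14·41356 + 17199; 41356 = 2·17199 + 6958; 17199 = 2·6958 + 3283; 6958 = 2·3283 + 392; 3283 = 8·392 + 147; 392 = 2·147 + 98; 147 = 1·98 + 49; 98 = 2·49 + 0 → gcd = 49
lcm = 41356·596183/gcd = 24655744148/49 = 503178452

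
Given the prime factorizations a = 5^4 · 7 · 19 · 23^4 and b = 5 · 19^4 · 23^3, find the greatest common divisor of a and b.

min exponent per shared prime: 5 · 19 · 23^3 = 1155865

1155865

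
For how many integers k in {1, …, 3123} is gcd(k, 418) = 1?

1345

Prime factors of 418: 2, 11, 19. Count integers ≤ 3123 divisible by none of them.
By inclusion–exclusion: 3123 − ⌊3123/2⌋ − ⌊3123/11⌋ − ⌊3123/19⌋ + ⌊3123/22⌋ + ⌊3123/38⌋ + ⌊3123/209⌋ − ⌊3123/418⌋ = 1345.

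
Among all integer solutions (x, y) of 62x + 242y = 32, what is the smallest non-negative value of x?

Reduce mod 242: 62x ≡ 32 (mod 242). With g = gcd(62, 242) = 2 dividing 32, divide through: 31x ≡ 16 (mod 121).
Since gcd(31, 121) = 1, x ≡ 16·(31)⁻¹ ≡ 102 (mod 121). Smallest non-negative: 102.

102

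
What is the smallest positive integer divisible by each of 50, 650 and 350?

4550

50 = 2 · 5²; 650 = 2 · 5² · 13; 350 = 2 · 5² · 7
lcm takes max exponent of each prime: 2 · 5² · 7 · 13 = 4550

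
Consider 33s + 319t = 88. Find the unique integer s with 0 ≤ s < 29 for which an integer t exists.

22

Reduce mod 319: 33s ≡ 88 (mod 319). With g = gcd(33, 319) = 11 dividing 88, divide through: 3s ≡ 8 (mod 29).
Since gcd(3, 29) = 1, s ≡ 8·(3)⁻¹ ≡ 22 (mod 29). Smallest non-negative: 22.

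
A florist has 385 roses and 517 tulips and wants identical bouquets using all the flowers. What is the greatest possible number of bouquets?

385 = 5 · 7 · 11
517 = 11 · 47
Common: 11 = 11

11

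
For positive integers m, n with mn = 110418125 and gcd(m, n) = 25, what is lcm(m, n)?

For any two positive integers, gcd × lcm equals their product. Hence lcm = 110418125 / 25 = 4416725.

4416725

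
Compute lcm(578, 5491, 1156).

21964

578 = 2 · 17²; 5491 = 17² · 19; 1156 = 2² · 17²
lcm takes max exponent of each prime: 2² · 17² · 19 = 21964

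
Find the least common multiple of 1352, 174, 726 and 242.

1352 = 2³ · 13²; 174 = 2 · 3 · 29; 726 = 2 · 3 · 11²; 242 = 2 · 11²
lcm takes max exponent of each prime: 2³ · 3 · 11² · 13² · 29 = 14232504

14232504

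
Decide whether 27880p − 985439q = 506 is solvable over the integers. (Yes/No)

No

By Bézout, 27880p − 985439q = 506 has integer solutions iff gcd(27880, 985439) | 506.
Euclid: 985439 = 35·27880 + 9639; 27880 = 2·9639 + 8602; 9639 = 1·8602 + 1037; 8602 = 8·1037 + 306; 1037 = 3·306 + 119; 306 = 2·119 + 68; 119 = 1·68 + 51; 68 = 1·51 + 17; 51 = 3·17 + 0. gcd = 17; 506 mod 17 = 13. No.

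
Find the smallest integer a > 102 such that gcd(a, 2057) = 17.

119

gcd(a, 2057) = 17 forces 17 | a; write a = 17s. Then gcd(17s, 17·121) = 17·gcd(s, 121), so need gcd(s, 121) = 1.
17s > 102 gives s ≥ 7. The least s ≥ 7 coprime to 121 is 7, so a = 17·7 = 119.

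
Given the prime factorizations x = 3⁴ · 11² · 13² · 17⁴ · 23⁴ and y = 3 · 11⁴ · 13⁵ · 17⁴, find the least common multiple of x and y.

max exponent per prime: 3⁴ · 11⁴ · 13⁵ · 17⁴ · 23⁴ = 10291520669708018502333

10291520669708018502333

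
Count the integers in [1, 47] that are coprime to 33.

29

33 = 3·11. Inclusion–exclusion on these primes:
47 − ⌊47/3⌋ − ⌊47/11⌋ + ⌊47/33⌋ = 29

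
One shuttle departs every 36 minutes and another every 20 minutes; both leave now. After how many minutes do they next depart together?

180

36 = 2² · 3²; 20 = 2² · 5
max exponents: 2² · 3² · 5 = 180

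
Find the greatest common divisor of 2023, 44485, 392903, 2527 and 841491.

7

2023 = 7 · 17²; 44485 = 5 · 7 · 31 · 41; 392903 = 7 · 37² · 41; 2527 = 7 · 19²; 841491 = 3² · 7 · 19² · 37
gcd takes min exponent of each prime: 7 = 7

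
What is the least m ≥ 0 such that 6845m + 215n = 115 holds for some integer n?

9

Euclid: 6845 = 31·215 + 180; 215 = 1·180 + 35; 180 = 5·35 + 5; 35 = 7·5 + 0 → gcd = 5; 115 = 5·23.
Back-substitution yields 6845·(6) + 215·(-191) = 5, so one solution is m = 6·23 = 138, n = -191·23 = -4393.
Solutions in m differ by 215/5 = 43; the one in [0, 43) is 138 mod 43 = 9.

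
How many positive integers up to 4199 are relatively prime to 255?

2108

Prime factors of 255: 3, 5, 17. Count integers ≤ 4199 divisible by none of them.
By inclusion–exclusion: 4199 − ⌊4199/3⌋ − ⌊4199/5⌋ − ⌊4199/17⌋ + ⌊4199/15⌋ + ⌊4199/51⌋ + ⌊4199/85⌋ − ⌊4199/255⌋ = 2108.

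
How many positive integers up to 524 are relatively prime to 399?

Prime factors of 399: 3, 7, 19. Count integers ≤ 524 divisible by none of them.
By inclusion–exclusion: 524 − ⌊524/3⌋ − ⌊524/7⌋ − ⌊524/19⌋ + ⌊524/21⌋ + ⌊524/57⌋ + ⌊524/133⌋ − ⌊524/399⌋ = 284.

284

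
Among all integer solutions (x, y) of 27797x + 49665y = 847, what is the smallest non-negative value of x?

461

gcd(27797, 49665) = 77 (Euclid: 49665 = 1·27797 + 21868; 27797 = 1·21868 + 5929; 21868 = 3·5929 + 4081; 5929 = 1·4081 + 1848; 4081 = 2·1848 + 385; 1848 = 4·385 + 308; 385 = 1·308 + 77; 308 = 4·77 + 0), and 77 | 847.
Extended Euclid: 27797·(-134) + 49665·(75) = 77. Scale by 11: x₀ = -1474.
General solution x = x₀ + 645t; reducing mod 645 gives x = 461 (and y = -258).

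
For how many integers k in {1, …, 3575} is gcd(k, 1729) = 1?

2679

1729 = 7·13·19. Inclusion–exclusion on these primes:
3575 − ⌊3575/7⌋ − ⌊3575/13⌋ − ⌊3575/19⌋ + ⌊3575/91⌋ + ⌊3575/133⌋ + ⌊3575/247⌋ − ⌊3575/1729⌋ = 2679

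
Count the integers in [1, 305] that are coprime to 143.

257

Prime factors of 143: 11, 13. Count integers ≤ 305 divisible by none of them.
By inclusion–exclusion: 305 − ⌊305/11⌋ − ⌊305/13⌋ + ⌊305/143⌋ = 257.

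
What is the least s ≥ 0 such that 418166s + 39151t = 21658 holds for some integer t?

gcd(418166, 39151) = 833 (Euclid: 418166 = 10·39151 + 26656; 39151 = 1·26656 + 12495; 26656 = 2·12495 + 1666; 12495 = 7·1666 + 833; 1666 = 2·833 + 0), and 833 | 21658.
Extended Euclid: 418166·(-22) + 39151·(235) = 833. Scale by 26: s₀ = -572.
General solution s = s₀ + 47k; reducing mod 47 gives s = 39 (and t = -416).

39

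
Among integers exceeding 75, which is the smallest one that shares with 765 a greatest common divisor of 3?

78

765 = 3·255. Any x with gcd(x, 765) = 3 is a multiple of 3, say 3s, with s coprime to 255.
Need s > 75/3, so s ≥ 26. First s ≥ 26 with gcd(s, 255) = 1 is s = 26. Thus x = 3·26 = 78.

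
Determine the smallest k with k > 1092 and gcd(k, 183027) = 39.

1131

gcd(k, 183027) = 39 forces 39 | k; write k = 39s. Then gcd(39s, 39·4693) = 39·gcd(s, 4693), so need gcd(s, 4693) = 1.
39s > 1092 gives s ≥ 29. The least s ≥ 29 coprime to 4693 is 29, so k = 39·29 = 1131.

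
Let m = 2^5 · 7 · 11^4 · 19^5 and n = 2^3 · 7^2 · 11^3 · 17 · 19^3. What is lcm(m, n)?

966348384875104

max exponent per prime: 2^5 · 7^2 · 11^4 · 17 · 19^5 = 966348384875104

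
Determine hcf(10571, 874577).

11

Euclid: 874577 = 82·10571 + 7755; 10571 = 1·7755 + 2816; 7755 = 2·2816 + 2123; 2816 = 1·2123 + 693; 2123 = 3·693 + 44; 693 = 15·44 + 33; 44 = 1·33 + 11; 33 = 3·11 + 0. Last nonzero remainder: 11.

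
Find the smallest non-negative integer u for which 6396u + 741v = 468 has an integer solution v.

1

Euclid: 6396 = 8·741 + 468; 741 = 1·468 + 273; 468 = 1·273 + 195; 273 = 1·195 + 78; 195 = 2·78 + 39; 78 = 2·39 + 0 → gcd = 39; 468 = 39·12.
Back-substitution yields 6396·(8) + 741·(-69) = 39, so one solution is u = 8·12 = 96, v = -69·12 = -828.
Solutions in u differ by 741/39 = 19; the one in [0, 19) is 96 mod 19 = 1.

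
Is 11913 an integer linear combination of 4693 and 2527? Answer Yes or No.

gcd(4693, 2527): 4693 = 1·2527 + 2166; 2527 = 1·2166 + 361; 2166 = 6·361 + 0 → 361
361 divides 11913, so a solution exists.

Yes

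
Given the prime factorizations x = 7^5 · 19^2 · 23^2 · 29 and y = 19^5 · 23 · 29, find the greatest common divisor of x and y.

240787

min exponent per shared prime: 19^2 · 23 · 29 = 240787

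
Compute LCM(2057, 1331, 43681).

8168347

2057 = 11² · 17; 1331 = 11³; 43681 = 11² · 19²
lcm takes max exponent of each prime: 11³ · 17 · 19² = 8168347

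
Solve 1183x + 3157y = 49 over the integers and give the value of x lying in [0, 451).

395

Euclid: 3157 = 2·1183 + 791; 1183 = 1·791 + 392; 791 = 2·392 + 7; 392 = 56·7 + 0 → gcd = 7; 49 = 7·7.
Back-substitution yields 1183·(-8) + 3157·(3) = 7, so one solution is x = -8·7 = -56, y = 3·7 = 21.
Solutions in x differ by 3157/7 = 451; the one in [0, 451) is -56 mod 451 = 395.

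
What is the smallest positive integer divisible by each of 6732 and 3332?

329868

gcd first: 6732 = 2·3332 + 68; 3332 = 49·68 + 0 → gcd = 68
lcm = 6732·3332/gcd = 22431024/68 = 329868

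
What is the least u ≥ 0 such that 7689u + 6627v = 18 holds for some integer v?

gcd(7689, 6627) = 3 (Euclid: 7689 = 1·6627 + 1062; 6627 = 6·1062 + 255; 1062 = 4·255 + 42; 255 = 6·42 + 3; 42 = 14·3 + 0), and 3 | 18.
Extended Euclid: 7689·(-156) + 6627·(181) = 3. Scale by 6: u₀ = -936.
General solution u = u₀ + 2209t; reducing mod 2209 gives u = 1273 (and v = -1477).

1273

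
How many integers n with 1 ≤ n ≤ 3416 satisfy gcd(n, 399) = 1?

1849

Prime factors of 399: 3, 7, 19. Count integers ≤ 3416 divisible by none of them.
By inclusion–exclusion: 3416 − ⌊3416/3⌋ − ⌊3416/7⌋ − ⌊3416/19⌋ + ⌊3416/21⌋ + ⌊3416/57⌋ + ⌊3416/133⌋ − ⌊3416/399⌋ = 1849.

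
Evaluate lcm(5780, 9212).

13311340

5780 = 2² · 5 · 17²; 9212 = 2² · 7² · 47
max exponents: 2² · 5 · 7² · 17² · 47 = 13311340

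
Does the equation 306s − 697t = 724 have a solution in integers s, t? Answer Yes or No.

No

By Bézout, 306s − 697t = 724 has integer solutions iff gcd(306, 697) | 724.
Euclid: 697 = 2·306 + 85; 306 = 3·85 + 51; 85 = 1·51 + 34; 51 = 1·34 + 17; 34 = 2·17 + 0. gcd = 17; 724 mod 17 = 10. No.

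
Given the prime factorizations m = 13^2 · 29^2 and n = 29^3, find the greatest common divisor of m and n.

min exponent per shared prime: 29^2 = 841

841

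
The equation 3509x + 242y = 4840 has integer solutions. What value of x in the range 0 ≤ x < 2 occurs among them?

0

Euclid: 3509 = 14·242 + 121; 242 = 2·121 + 0 → gcd = 121; 4840 = 121·40.
Back-substitution yields 3509·(1) + 242·(-14) = 121, so one solution is x = 1·40 = 40, y = -14·40 = -560.
Solutions in x differ by 242/121 = 2; the one in [0, 2) is 40 mod 2 = 0.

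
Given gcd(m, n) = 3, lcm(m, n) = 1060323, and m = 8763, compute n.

363

m·n = gcd·lcm = 3·1060323 = 3180969, so n = 3180969/8763 = 363.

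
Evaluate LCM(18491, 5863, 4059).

18491 = 11 · 41²; 5863 = 11 · 13 · 41; 4059 = 3² · 11 · 41
lcm takes max exponent of each prime: 3² · 11 · 13 · 41² = 2163447

2163447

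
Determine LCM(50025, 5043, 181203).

50025 = 3 · 5² · 23 · 29; 5043 = 3 · 41²; 181203 = 3 · 11 · 17² · 19
lcm takes max exponent of each prime: 3 · 5² · 11 · 17² · 19 · 23 · 29 · 41² = 5079242402025

5079242402025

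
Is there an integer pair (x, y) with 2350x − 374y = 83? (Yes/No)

By Bézout, 2350x − 374y = 83 has integer solutions iff gcd(2350, 374) | 83.
Euclid: 2350 = 6·374 + 106; 374 = 3·106 + 56; 106 = 1·56 + 50; 56 = 1·50 + 6; 50 = 8·6 + 2; 6 = 3·2 + 0. gcd = 2; 83 mod 2 = 1. No.

No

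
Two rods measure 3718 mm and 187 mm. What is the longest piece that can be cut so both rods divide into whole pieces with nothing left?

11

3718 = 2 · 11 · 13²
187 = 11 · 17
Common: 11 = 11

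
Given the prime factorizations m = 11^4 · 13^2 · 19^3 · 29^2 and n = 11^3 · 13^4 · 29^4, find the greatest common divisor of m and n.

189173699

min exponent per shared prime: 11^3 · 13^2 · 29^2 = 189173699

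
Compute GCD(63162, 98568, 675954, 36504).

gcd(63162, 98568): 98568 = 1·63162 + 35406; 63162 = 1·35406 + 27756; 35406 = 1·27756 + 7650; 27756 = 3·7650 + 4806; 7650 = 1·4806 + 2844; 4806 = 1·2844 + 1962; 2844 = 1·1962 + 882; 1962 = 2·882 + 198; 882 = 4·198 + 90; 198 = 2·90 + 18; 90 = 5·18 + 0 → 18
gcd(18, 675954): 675954 = 37553·18 + 0 → 18
gcd(18, 36504): 36504 = 2028·18 + 0 → 18

18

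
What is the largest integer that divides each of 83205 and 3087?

83205 = 3² · 5 · 43²
3087 = 3² · 7³
Common: 3² = 9

9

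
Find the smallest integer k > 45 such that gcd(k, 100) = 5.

gcd(k, 100) = 5 forces 5 | k; write k = 5s. Then gcd(5s, 5·20) = 5·gcd(s, 20), so need gcd(s, 20) = 1.
5s > 45 gives s ≥ 10. The least s ≥ 10 coprime to 20 is 11, so k = 5·11 = 55.

55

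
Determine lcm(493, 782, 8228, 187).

5488076

lcm(493, 782) = 493·782/gcd = 385526/17 = 22678
lcm(22678, 8228) = 22678·8228/gcd = 186594584/34 = 5488076
lcm(5488076, 187) = 5488076·187/gcd = 1026270212/187 = 5488076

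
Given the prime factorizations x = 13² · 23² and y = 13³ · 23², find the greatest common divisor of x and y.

89401

min exponent per shared prime: 13² · 23² = 89401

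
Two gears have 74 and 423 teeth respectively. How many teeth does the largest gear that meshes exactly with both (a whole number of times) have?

1

74 = 2 · 37
423 = 3² · 47
Common: 1 = 1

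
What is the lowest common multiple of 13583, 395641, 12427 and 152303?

13583 = 17² · 47; 395641 = 17² · 37²; 12427 = 17² · 43; 152303 = 17³ · 31
lcm takes max exponent of each prime: 17³ · 31 · 37² · 43 · 47 = 421384172947

421384172947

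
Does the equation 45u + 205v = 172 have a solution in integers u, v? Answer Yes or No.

No

By Bézout, 45u + 205v = 172 has integer solutions iff gcd(45, 205) | 172.
Euclid: 205 = 4·45 + 25; 45 = 1·25 + 20; 25 = 1·20 + 5; 20 = 4·5 + 0. gcd = 5; 172 mod 5 = 2. No.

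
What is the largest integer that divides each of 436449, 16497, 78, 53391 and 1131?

39

436449 = 3 · 13 · 19² · 31; 16497 = 3³ · 13 · 47; 78 = 2 · 3 · 13; 53391 = 3 · 13 · 37²; 1131 = 3 · 13 · 29
gcd takes min exponent of each prime: 3 · 13 = 39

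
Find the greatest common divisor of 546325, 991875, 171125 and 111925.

25

546325 = 5² · 13 · 41²; 991875 = 3 · 5⁴ · 23²; 171125 = 5³ · 37²; 111925 = 5² · 11² · 37
gcd takes min exponent of each prime: 5² = 25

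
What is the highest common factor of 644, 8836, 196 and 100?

4

gcd(644, 8836): 8836 = 13·644 + 464; 644 = 1·464 + 180; 464 = 2·180 + 104; 180 = 1·104 + 76; 104 = 1·76 + 28; 76 = 2·28 + 20; 28 = 1·20 + 8; 20 = 2·8 + 4; 8 = 2·4 + 0 → 4
gcd(4, 196): 196 = 49·4 + 0 → 4
gcd(4, 100): 100 = 25·4 + 0 → 4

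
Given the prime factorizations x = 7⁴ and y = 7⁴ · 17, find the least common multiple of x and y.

max exponent per prime: 7⁴ · 17 = 40817

40817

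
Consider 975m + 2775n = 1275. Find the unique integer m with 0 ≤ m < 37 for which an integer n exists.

Reduce mod 2775: 975m ≡ 1275 (mod 2775). With g = gcd(975, 2775) = 75 dividing 1275, divide through: 13m ≡ 17 (mod 37).
Since gcd(13, 37) = 1, m ≡ 17·(13)⁻¹ ≡ 7 (mod 37). Smallest non-negative: 7.

7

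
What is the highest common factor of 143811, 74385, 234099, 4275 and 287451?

gcd(143811, 74385): 143811 = 1·74385 + 69426; 74385 = 1·69426 + 4959; 69426 = 14·4959 + 0 → 4959
gcd(4959, 234099): 234099 = 47·4959 + 1026; 4959 = 4·1026 + 855; 1026 = 1·855 + 171; 855 = 5·171 + 0 → 171
gcd(171, 4275): 4275 = 25·171 + 0 → 171
gcd(171, 287451): 287451 = 1681·171 + 0 → 171

171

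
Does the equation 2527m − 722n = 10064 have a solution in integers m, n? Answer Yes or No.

No

By Bézout, 2527m − 722n = 10064 has integer solutions iff gcd(2527, 722) | 10064.
Euclid: 2527 = 3·722 + 361; 722 = 2·361 + 0. gcd = 361; 10064 mod 361 = 317. No.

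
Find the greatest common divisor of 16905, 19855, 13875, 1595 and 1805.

16905 = 3 · 5 · 7² · 23; 19855 = 5 · 11 · 19²; 13875 = 3 · 5³ · 37; 1595 = 5 · 11 · 29; 1805 = 5 · 19²
gcd takes min exponent of each prime: 5 = 5

5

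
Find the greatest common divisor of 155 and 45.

5

155 = 5 · 31
45 = 3² · 5
Common: 5 = 5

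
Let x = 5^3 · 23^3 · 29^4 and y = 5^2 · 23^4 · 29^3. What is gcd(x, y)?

min exponent per shared prime: 5^2 · 23^3 · 29^3 = 7418524075

7418524075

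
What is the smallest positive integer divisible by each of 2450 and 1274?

gcd first: 2450 = 1·1274 + 1176; 1274 = 1·1176 + 98; 1176 = 12·98 + 0 → gcd = 98
lcm = 2450·1274/gcd = 3121300/98 = 31850

31850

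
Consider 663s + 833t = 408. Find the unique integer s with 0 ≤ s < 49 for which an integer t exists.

gcd(663, 833) = 17 (Euclid: 833 = 1·663 + 170; 663 = 3·170 + 153; 170 = 1·153 + 17; 153 = 9·17 + 0), and 17 | 408.
Extended Euclid: 663·(-5) + 833·(4) = 17. Scale by 24: s₀ = -120.
General solution s = s₀ + 49k; reducing mod 49 gives s = 27 (and t = -21).

27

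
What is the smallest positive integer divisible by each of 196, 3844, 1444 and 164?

2787857156

196 = 2² · 7²; 3844 = 2² · 31²; 1444 = 2² · 19²; 164 = 2² · 41
lcm takes max exponent of each prime: 2² · 7² · 19² · 31² · 41 = 2787857156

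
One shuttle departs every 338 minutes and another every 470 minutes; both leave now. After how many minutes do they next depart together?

79430

338 = 2 · 13²; 470 = 2 · 5 · 47
max exponents: 2 · 5 · 13² · 47 = 79430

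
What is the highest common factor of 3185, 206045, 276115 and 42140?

gcd(3185, 206045): 206045 = 64·3185 + 2205; 3185 = 1·2205 + 980; 2205 = 2·980 + 245; 980 = 4·245 + 0 → 245
gcd(245, 276115): 276115 = 1127·245 + 0 → 245
gcd(245, 42140): 42140 = 172·245 + 0 → 245

245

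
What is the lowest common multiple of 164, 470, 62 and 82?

lcm(164, 470) = 164·470/gcd = 77080/2 = 38540
lcm(38540, 62) = 38540·62/gcd = 2389480/2 = 1194740
lcm(1194740, 82) = 1194740·82/gcd = 97968680/82 = 1194740

1194740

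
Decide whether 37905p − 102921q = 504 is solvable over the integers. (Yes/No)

By Bézout, 37905p − 102921q = 504 has integer solutions iff gcd(37905, 102921) | 504.
Euclid: 102921 = 2·37905 + 27111; 37905 = 1·27111 + 10794; 27111 = 2·10794 + 5523; 10794 = 1·5523 + 5271; 5523 = 1·5271 + 252; 5271 = 20·252 + 231; 252 = 1·231 + 21; 231 = 11·21 + 0. gcd = 21; 504 mod 21 = 0. Yes.

Yes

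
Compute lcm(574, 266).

gcd first: 574 = 2·266 + 42; 266 = 6·42 + 14; 42 = 3·14 + 0 → gcd = 14
lcm = 574·266/gcd = 152684/14 = 10906

10906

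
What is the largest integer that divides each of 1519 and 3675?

Euclid: 3675 = 2·1519 + 637; 1519 = 2·637 + 245; 637 = 2·245 + 147; 245 = 1·147 + 98; 147 = 1·98 + 49; 98 = 2·49 + 0. Last nonzero remainder: 49.

49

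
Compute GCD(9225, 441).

9225 = 3² · 5² · 41
441 = 3² · 7²
Common: 3² = 9

9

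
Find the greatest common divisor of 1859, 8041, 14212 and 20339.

1859 = 11 · 13²; 8041 = 11 · 17 · 43; 14212 = 2² · 11 · 17 · 19; 20339 = 11 · 43²
gcd takes min exponent of each prime: 11 = 11

11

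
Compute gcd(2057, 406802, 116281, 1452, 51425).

gcd(2057, 406802): 406802 = 197·2057 + 1573; 2057 = 1·1573 + 484; 1573 = 3·484 + 121; 484 = 4·121 + 0 → 121
gcd(121, 116281): 116281 = 961·121 + 0 → 121
gcd(121, 1452): 1452 = 12·121 + 0 → 121
gcd(121, 51425): 51425 = 425·121 + 0 → 121

121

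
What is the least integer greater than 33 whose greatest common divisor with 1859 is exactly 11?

44

Multiples of 11 above 33: 11·4, 11·5, … . Need the cofactor coprime to 1859/11 = 169.
Checking s = 4, 5, … the first with gcd(s, 169) = 1 is s = 4, giving 44.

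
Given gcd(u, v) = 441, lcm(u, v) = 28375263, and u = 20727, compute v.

603729

Using uv = gcd(u,v)·lcm(u,v) = 441·28375263 = 12513490983, we get v = 12513490983/20727 = 603729.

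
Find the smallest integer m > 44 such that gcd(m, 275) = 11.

66

275 = 11·25. Any m with gcd(m, 275) = 11 is a multiple of 11, say 11s, with s coprime to 25.
Need s > 44/11, so s ≥ 5. First s ≥ 5 with gcd(s, 25) = 1 is s = 6. Thus m = 11·6 = 66.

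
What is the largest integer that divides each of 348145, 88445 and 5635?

gcd(348145, 88445): 348145 = 3·88445 + 82810; 88445 = 1·82810 + 5635; 82810 = 14·5635 + 3920; 5635 = 1·3920 + 1715; 3920 = 2·1715 + 490; 1715 = 3·490 + 245; 490 = 2·245 + 0 → 245
gcd(245, 5635): 5635 = 23·245 + 0 → 245

245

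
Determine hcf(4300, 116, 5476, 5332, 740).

4

gcd(4300, 116): 4300 = 37·116 + 8; 116 = 14·8 + 4; 8 = 2·4 + 0 → 4
gcd(4, 5476): 5476 = 1369·4 + 0 → 4
gcd(4, 5332): 5332 = 1333·4 + 0 → 4
gcd(4, 740): 740 = 185·4 + 0 → 4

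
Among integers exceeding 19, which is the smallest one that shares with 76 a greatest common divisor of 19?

57

76 = 19·4. Any m with gcd(m, 76) = 19 is a multiple of 19, say 19s, with s coprime to 4.
Need s > 19/19, so s ≥ 2. First s ≥ 2 with gcd(s, 4) = 1 is s = 3. Thus m = 19·3 = 57.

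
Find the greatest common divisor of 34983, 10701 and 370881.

34983 = 3² · 13² · 23; 10701 = 3² · 29 · 41; 370881 = 3² · 7² · 29²
gcd takes min exponent of each prime: 3² = 9

9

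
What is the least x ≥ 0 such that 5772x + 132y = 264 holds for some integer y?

gcd(5772, 132) = 12 (Euclid: 5772 = 43·132 + 96; 132 = 1·96 + 36; 96 = 2·36 + 24; 36 = 1·24 + 12; 24 = 2·12 + 0), and 12 | 264.
Extended Euclid: 5772·(-4) + 132·(175) = 12. Scale by 22: x₀ = -88.
General solution x = x₀ + 11t; reducing mod 11 gives x = 0 (and y = 2).

0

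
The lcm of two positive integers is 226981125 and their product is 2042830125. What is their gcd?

gcd·lcm = product, so gcd = 2042830125/226981125 = 9.

9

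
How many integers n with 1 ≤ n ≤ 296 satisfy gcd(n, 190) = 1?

Prime factors of 190: 2, 5, 19. Count integers ≤ 296 divisible by none of them.
By inclusion–exclusion: 296 − ⌊296/2⌋ − ⌊296/5⌋ − ⌊296/19⌋ + ⌊296/10⌋ + ⌊296/38⌋ + ⌊296/95⌋ − ⌊296/190⌋ = 112.

112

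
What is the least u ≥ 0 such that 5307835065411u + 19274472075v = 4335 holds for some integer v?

Euclid: 5307835065411 = 275·19274472075 + 7355244786; 19274472075 = 2·7355244786 + 4563982503; 7355244786 = 1·4563982503 + 2791262283; 4563982503 = 1·2791262283 + 1772720220; 2791262283 = 1·1772720220 + 1018542063; 1772720220 = 1·1018542063 + 754178157; 1018542063 = 1·754178157 + 264363906; 754178157 = 2·264363906 + 225450345; 264363906 = 1·225450345 + 38913561; 225450345 = 5·38913561 + 30882540; 38913561 = 1·30882540 + 8031021; 30882540 = 3·8031021 + 6789477; 8031021 = 1·6789477 + 1241544; 6789477 = 5·1241544 + 581757; 1241544 = 2·581757 + 78030; 581757 = 7·78030 + 35547; 78030 = 2·35547 + 6936; 35547 = 5·6936 + 867; 6936 = 8·867 + 0 → gcd = 867; 4335 = 867·5.
Back-substitution yields 5307835065411·(-2716803) + 19274472075·(748157572) = 867, so one solution is u = -2716803·5 = -13584015, v = 748157572·5 = 3740787860.
Solutions in u differ by 19274472075/867 = 22231225; the one in [0, 22231225) is -13584015 mod 22231225 = 8647210.

8647210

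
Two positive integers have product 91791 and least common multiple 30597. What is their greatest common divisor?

3

gcd·lcm = product, so gcd = 91791/30597 = 3.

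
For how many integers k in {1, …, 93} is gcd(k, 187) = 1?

Prime factors of 187: 11, 17. Count integers ≤ 93 divisible by none of them.
By inclusion–exclusion: 93 − ⌊93/11⌋ − ⌊93/17⌋ + ⌊93/187⌋ = 80.

80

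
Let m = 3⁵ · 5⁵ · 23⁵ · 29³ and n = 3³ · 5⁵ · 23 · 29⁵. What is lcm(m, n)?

100250250125031253125

max exponent per prime: 3⁵ · 5⁵ · 23⁵ · 29⁵ = 100250250125031253125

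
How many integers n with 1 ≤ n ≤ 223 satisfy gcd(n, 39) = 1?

39 = 3·13. Inclusion–exclusion on these primes:
223 − ⌊223/3⌋ − ⌊223/13⌋ + ⌊223/39⌋ = 137

137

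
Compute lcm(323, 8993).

170867

gcd first: 8993 = 27·323 + 272; 323 = 1·272 + 51; 272 = 5·51 + 17; 51 = 3·17 + 0 → gcd = 17
lcm = 323·8993/gcd = 2904739/17 = 170867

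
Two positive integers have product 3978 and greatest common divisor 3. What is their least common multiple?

1326

For any two positive integers, gcd × lcm equals their product. Hence lcm = 3978 / 3 = 1326.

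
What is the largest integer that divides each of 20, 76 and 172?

gcd(20, 76): 76 = 3·20 + 16; 20 = 1·16 + 4; 16 = 4·4 + 0 → 4
gcd(4, 172): 172 = 43·4 + 0 → 4

4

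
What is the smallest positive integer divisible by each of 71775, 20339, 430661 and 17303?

8173003676762925

71775 = 3² · 5² · 11 · 29; 20339 = 11 · 43²; 430661 = 7² · 11 · 17 · 47; 17303 = 11³ · 13
lcm takes max exponent of each prime: 3² · 5² · 7² · 11³ · 13 · 17 · 29 · 43² · 47 = 8173003676762925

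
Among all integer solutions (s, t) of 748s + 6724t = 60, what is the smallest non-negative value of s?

908

Euclid: 6724 = 8·748 + 740; 748 = 1·740 + 8; 740 = 92·8 + 4; 8 = 2·4 + 0 → gcd = 4; 60 = 4·15.
Back-substitution yields 748·(-836) + 6724·(93) = 4, so one solution is s = -836·15 = -12540, t = 93·15 = 1395.
Solutions in s differ by 6724/4 = 1681; the one in [0, 1681) is -12540 mod 1681 = 908.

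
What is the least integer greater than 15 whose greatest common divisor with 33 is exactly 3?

18

33 = 3·11. Any x with gcd(x, 33) = 3 is a multiple of 3, say 3s, with s coprime to 11.
Need s > 15/3, so s ≥ 6. First s ≥ 6 with gcd(s, 11) = 1 is s = 6. Thus x = 3·6 = 18.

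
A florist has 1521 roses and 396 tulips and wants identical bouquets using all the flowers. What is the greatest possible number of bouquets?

9

Euclid: 1521 = 3·396 + 333; 396 = 1·333 + 63; 333 = 5·63 + 18; 63 = 3·18 + 9; 18 = 2·9 + 0. Last nonzero remainder: 9.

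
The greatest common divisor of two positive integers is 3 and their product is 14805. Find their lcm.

Since gcd(a,b)·lcm(a,b) = ab, lcm = 14805/3 = 4935.

4935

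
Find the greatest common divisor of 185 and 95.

5

Euclid: 185 = 1·95 + 90; 95 = 1·90 + 5; 90 = 18·5 + 0. Last nonzero remainder: 5.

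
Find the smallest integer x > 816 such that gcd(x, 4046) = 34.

850

Multiples of 34 above 816: 34·25, 34·26, … . Need the cofactor coprime to 4046/34 = 119.
Checking s = 25, 26, … the first with gcd(s, 119) = 1 is s = 25, giving 850.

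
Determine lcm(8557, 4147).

35485879

8557 = 43 · 199; 4147 = 11 · 13 · 29
max exponents: 11 · 13 · 29 · 43 · 199 = 35485879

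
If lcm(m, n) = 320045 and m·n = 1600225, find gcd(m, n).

From gcd × lcm = mn: gcd = 1600225 / 320045 = 5.

5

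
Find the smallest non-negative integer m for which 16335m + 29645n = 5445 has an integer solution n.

33

Euclid: 29645 = 1·16335 + 13310; 16335 = 1·13310 + 3025; 13310 = 4·3025 + 1210; 3025 = 2·1210 + 605; 1210 = 2·605 + 0 → gcd = 605; 5445 = 605·9.
Back-substitution yields 16335·(20) + 29645·(-11) = 605, so one solution is m = 20·9 = 180, n = -11·9 = -99.
Solutions in m differ by 29645/605 = 49; the one in [0, 49) is 180 mod 49 = 33.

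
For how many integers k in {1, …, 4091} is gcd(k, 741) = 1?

741 = 3·13·19. Inclusion–exclusion on these primes:
4091 − ⌊4091/3⌋ − ⌊4091/13⌋ − ⌊4091/19⌋ + ⌊4091/39⌋ + ⌊4091/57⌋ + ⌊4091/247⌋ − ⌊4091/741⌋ = 2385

2385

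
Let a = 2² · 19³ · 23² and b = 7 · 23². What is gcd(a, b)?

min exponent per shared prime: 23² = 529

529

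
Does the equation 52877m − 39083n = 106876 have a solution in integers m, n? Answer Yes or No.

By Bézout, 52877m − 39083n = 106876 has integer solutions iff gcd(52877, 39083) | 106876.
Euclid: 52877 = 1·39083 + 13794; 39083 = 2·13794 + 11495; 13794 = 1·11495 + 2299; 11495 = 5·2299 + 0. gcd = 2299; 106876 mod 2299 = 1122. No.

No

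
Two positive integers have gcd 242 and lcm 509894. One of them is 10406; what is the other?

Using ab = gcd(a,b)·lcm(a,b) = 242·509894 = 123394348, we get b = 123394348/10406 = 11858.

11858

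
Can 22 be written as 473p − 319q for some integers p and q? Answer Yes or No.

Yes

By Bézout, 473p − 319q = 22 has integer solutions iff gcd(473, 319) | 22.
Euclid: 473 = 1·319 + 154; 319 = 2·154 + 11; 154 = 14·11 + 0. gcd = 11; 22 mod 11 = 0. Yes.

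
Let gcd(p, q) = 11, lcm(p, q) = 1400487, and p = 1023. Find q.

p·q = gcd·lcm = 11·1400487 = 15405357, so q = 15405357/1023 = 15059.

15059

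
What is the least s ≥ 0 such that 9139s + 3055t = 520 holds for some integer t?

gcd(9139, 3055) = 13 (Euclid: 9139 = 2·3055 + 3029; 3055 = 1·3029 + 26; 3029 = 116·26 + 13; 26 = 2·13 + 0), and 13 | 520.
Extended Euclid: 9139·(117) + 3055·(-350) = 13. Scale by 40: s₀ = 4680.
General solution s = s₀ + 235k; reducing mod 235 gives s = 215 (and t = -643).

215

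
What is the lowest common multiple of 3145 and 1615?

3145 = 5 · 17 · 37; 1615 = 5 · 17 · 19
max exponents: 5 · 17 · 19 · 37 = 59755

59755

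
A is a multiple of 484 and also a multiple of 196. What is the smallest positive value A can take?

23716

484 = 2² · 11²; 196 = 2² · 7²
max exponents: 2² · 7² · 11² = 23716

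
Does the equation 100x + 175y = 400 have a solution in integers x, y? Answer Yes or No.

By Bézout, 100x + 175y = 400 has integer solutions iff gcd(100, 175) | 400.
Euclid: 175 = 1·100 + 75; 100 = 1·75 + 25; 75 = 3·25 + 0. gcd = 25; 400 mod 25 = 0. Yes.

Yes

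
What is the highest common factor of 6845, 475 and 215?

5

gcd(6845, 475): 6845 = 14·475 + 195; 475 = 2·195 + 85; 195 = 2·85 + 25; 85 = 3·25 + 10; 25 = 2·10 + 5; 10 = 2·5 + 0 → 5
gcd(5, 215): 215 = 43·5 + 0 → 5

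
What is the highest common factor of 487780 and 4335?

5

487780 = 2² · 5 · 29³
4335 = 3 · 5 · 17²
Common: 5 = 5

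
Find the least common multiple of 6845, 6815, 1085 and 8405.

6845 = 5 · 37²; 6815 = 5 · 29 · 47; 1085 = 5 · 7 · 31; 8405 = 5 · 41²
lcm takes max exponent of each prime: 5 · 7 · 29 · 31 · 37² · 41² · 47 = 3403272744095

3403272744095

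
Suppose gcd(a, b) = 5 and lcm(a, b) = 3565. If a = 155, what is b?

Using ab = gcd(a,b)·lcm(a,b) = 5·3565 = 17825, we get b = 17825/155 = 115.

115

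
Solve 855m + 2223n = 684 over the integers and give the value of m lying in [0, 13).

Euclid: 2223 = 2·855 + 513; 855 = 1·513 + 342; 513 = 1·342 + 171; 342 = 2·171 + 0 → gcd = 171; 684 = 171·4.
Back-substitution yields 855·(-5) + 2223·(2) = 171, so one solution is m = -5·4 = -20, n = 2·4 = 8.
Solutions in m differ by 2223/171 = 13; the one in [0, 13) is -20 mod 13 = 6.

6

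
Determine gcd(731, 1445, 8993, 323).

17

gcd(731, 1445): 1445 = 1·731 + 714; 731 = 1·714 + 17; 714 = 42·17 + 0 → 17
gcd(17, 8993): 8993 = 529·17 + 0 → 17
gcd(17, 323): 323 = 19·17 + 0 → 17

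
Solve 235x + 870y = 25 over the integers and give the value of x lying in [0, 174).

163

Reduce mod 870: 235x ≡ 25 (mod 870). With g = gcd(235, 870) = 5 dividing 25, divide through: 47x ≡ 5 (mod 174).
Since gcd(47, 174) = 1, x ≡ 5·(47)⁻¹ ≡ 163 (mod 174). Smallest non-negative: 163.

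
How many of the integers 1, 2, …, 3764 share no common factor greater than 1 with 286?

286 = 2·11·13. Inclusion–exclusion on these primes:
3764 − ⌊3764/2⌋ − ⌊3764/11⌋ − ⌊3764/13⌋ + ⌊3764/22⌋ + ⌊3764/26⌋ + ⌊3764/143⌋ − ⌊3764/286⌋ = 1579

1579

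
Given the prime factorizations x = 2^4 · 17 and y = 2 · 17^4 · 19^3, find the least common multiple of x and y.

9165928624

max exponent per prime: 2^4 · 17^4 · 19^3 = 9165928624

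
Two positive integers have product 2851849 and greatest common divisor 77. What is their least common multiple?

Since gcd(a,b)·lcm(a,b) = ab, lcm = 2851849/77 = 37037.

37037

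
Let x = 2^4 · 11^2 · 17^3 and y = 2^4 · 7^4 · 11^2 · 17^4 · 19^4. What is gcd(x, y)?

9511568

min exponent per shared prime: 2^4 · 11^2 · 17^3 = 9511568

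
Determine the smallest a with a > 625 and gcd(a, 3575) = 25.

gcd(a, 3575) = 25 forces 25 | a; write a = 25s. Then gcd(25s, 25·143) = 25·gcd(s, 143), so need gcd(s, 143) = 1.
25s > 625 gives s ≥ 26. The least s ≥ 26 coprime to 143 is 27, so a = 25·27 = 675.

675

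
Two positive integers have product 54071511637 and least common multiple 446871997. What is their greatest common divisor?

121

From gcd × lcm = uv: gcd = 54071511637 / 446871997 = 121.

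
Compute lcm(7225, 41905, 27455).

7225 = 5² · 17²; 41905 = 5 · 17² · 29; 27455 = 5 · 17² · 19
lcm takes max exponent of each prime: 5² · 17² · 19 · 29 = 3980975

3980975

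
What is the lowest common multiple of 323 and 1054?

gcd first: 1054 = 3·323 + 85; 323 = 3·85 + 68; 85 = 1·68 + 17; 68 = 4·17 + 0 → gcd = 17
lcm = 323·1054/gcd = 340442/17 = 20026

20026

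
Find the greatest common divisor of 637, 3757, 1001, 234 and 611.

13

gcd(637, 3757): 3757 = 5·637 + 572; 637 = 1·572 + 65; 572 = 8·65 + 52; 65 = 1·52 + 13; 52 = 4·13 + 0 → 13
gcd(13, 1001): 1001 = 77·13 + 0 → 13
gcd(13, 234): 234 = 18·13 + 0 → 13
gcd(13, 611): 611 = 47·13 + 0 → 13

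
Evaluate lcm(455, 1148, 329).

455 = 5 · 7 · 13; 1148 = 2² · 7 · 41; 329 = 7 · 47
lcm takes max exponent of each prime: 2² · 5 · 7 · 13 · 41 · 47 = 3507140

3507140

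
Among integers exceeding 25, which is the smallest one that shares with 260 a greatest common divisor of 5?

gcd(m, 260) = 5 forces 5 | m; write m = 5s. Then gcd(5s, 5·52) = 5·gcd(s, 52), so need gcd(s, 52) = 1.
5s > 25 gives s ≥ 6. The least s ≥ 6 coprime to 52 is 7, so m = 5·7 = 35.

35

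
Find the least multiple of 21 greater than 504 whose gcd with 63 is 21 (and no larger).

525

gcd(a, 63) = 21 forces 21 | a; write a = 21s. Then gcd(21s, 21·3) = 21·gcd(s, 3), so need gcd(s, 3) = 1.
21s > 504 gives s ≥ 25. The least s ≥ 25 coprime to 3 is 25, so a = 21·25 = 525.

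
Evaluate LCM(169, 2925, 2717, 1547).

169 = 13²; 2925 = 3² · 5² · 13; 2717 = 11 · 13 · 19; 1547 = 7 · 13 · 17
lcm takes max exponent of each prime: 3² · 5² · 7 · 11 · 13² · 17 · 19 = 945719775

945719775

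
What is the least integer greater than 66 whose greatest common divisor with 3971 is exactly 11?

3971 = 11·361. Any x with gcd(x, 3971) = 11 is a multiple of 11, say 11s, with s coprime to 361.
Need s > 66/11, so s ≥ 7. First s ≥ 7 with gcd(s, 361) = 1 is s = 7. Thus x = 11·7 = 77.

77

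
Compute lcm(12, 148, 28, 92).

71484

lcm(12, 148) = 12·148/gcd = 1776/4 = 444
lcm(444, 28) = 444·28/gcd = 12432/4 = 3108
lcm(3108, 92) = 3108·92/gcd = 285936/4 = 71484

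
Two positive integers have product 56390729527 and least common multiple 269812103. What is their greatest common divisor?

gcd·lcm = product, so gcd = 56390729527/269812103 = 209.

209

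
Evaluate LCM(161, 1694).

gcd first: 1694 = 10·161 + 84; 161 = 1·84 + 77; 84 = 1·77 + 7; 77 = 11·7 + 0 → gcd = 7
lcm = 161·1694/gcd = 272734/7 = 38962

38962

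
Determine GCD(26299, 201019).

Euclid: 201019 = 7·26299 + 16926; 26299 = 1·16926 + 9373; 16926 = 1·9373 + 7553; 9373 = 1·7553 + 1820; 7553 = 4·1820 + 273; 1820 = 6·273 + 182; 273 = 1·182 + 91; 182 = 2·91 + 0. Last nonzero remainder: 91.

91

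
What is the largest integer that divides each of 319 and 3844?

319 = 11 · 29
3844 = 2² · 31²
Common: 1 = 1

1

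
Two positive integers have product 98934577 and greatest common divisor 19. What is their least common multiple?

For any two positive integers, gcd × lcm equals their product. Hence lcm = 98934577 / 19 = 5207083.

5207083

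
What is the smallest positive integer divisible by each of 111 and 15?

555

111 = 3 · 37; 15 = 3 · 5
max exponents: 3 · 5 · 37 = 555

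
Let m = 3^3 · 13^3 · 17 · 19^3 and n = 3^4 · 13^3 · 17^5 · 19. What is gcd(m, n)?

19160037

min exponent per shared prime: 3^3 · 13^3 · 17 · 19 = 19160037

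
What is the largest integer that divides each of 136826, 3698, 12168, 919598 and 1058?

136826 = 2 · 37 · 43²; 3698 = 2 · 43²; 12168 = 2³ · 3² · 13²; 919598 = 2 · 17² · 37 · 43; 1058 = 2 · 23²
gcd takes min exponent of each prime: 2 = 2

2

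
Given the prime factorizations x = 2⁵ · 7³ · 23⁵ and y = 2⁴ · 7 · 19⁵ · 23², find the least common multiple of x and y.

max exponent per prime: 2⁵ · 7³ · 19⁵ · 23⁵ = 174924758586344032

174924758586344032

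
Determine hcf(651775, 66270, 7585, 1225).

5

651775 = 5² · 29² · 31; 66270 = 2 · 3 · 5 · 47²; 7585 = 5 · 37 · 41; 1225 = 5² · 7²
gcd takes min exponent of each prime: 5 = 5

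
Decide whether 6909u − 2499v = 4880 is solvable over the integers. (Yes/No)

No

gcd(6909, 2499): 6909 = 2·2499 + 1911; 2499 = 1·1911 + 588; 1911 = 3·588 + 147; 588 = 4·147 + 0 → 147
147 does not divide 4880, so a solution does not exist.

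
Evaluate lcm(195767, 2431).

gcd first: 195767 = 80·2431 + 1287; 2431 = 1·1287 + 1144; 1287 = 1·1144 + 143; 1144 = 8·143 + 0 → gcd = 143
lcm = 195767·2431/gcd = 475909577/143 = 3328039

3328039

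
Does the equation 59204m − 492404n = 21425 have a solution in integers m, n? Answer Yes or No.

By Bézout, 59204m − 492404n = 21425 has integer solutions iff gcd(59204, 492404) | 21425.
Euclid: 492404 = 8·59204 + 18772; 59204 = 3·18772 + 2888; 18772 = 6·2888 + 1444; 2888 = 2·1444 + 0. gcd = 1444; 21425 mod 1444 = 1209. No.

No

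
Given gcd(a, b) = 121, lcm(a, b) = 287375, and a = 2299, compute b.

15125

a·b = gcd·lcm = 121·287375 = 34772375, so b = 34772375/2299 = 15125.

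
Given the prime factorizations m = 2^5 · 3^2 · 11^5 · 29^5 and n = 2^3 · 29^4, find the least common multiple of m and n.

max exponent per prime: 2^5 · 3^2 · 11^5 · 29^5 = 951362224588512

951362224588512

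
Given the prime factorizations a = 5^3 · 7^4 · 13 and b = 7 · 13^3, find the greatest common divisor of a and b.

91

min exponent per shared prime: 7 · 13 = 91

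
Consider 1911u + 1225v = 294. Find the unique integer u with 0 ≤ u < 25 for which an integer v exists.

gcd(1911, 1225) = 49 (Euclid: 1911 = 1·1225 + 686; 1225 = 1·686 + 539; 686 = 1·539 + 147; 539 = 3·147 + 98; 147 = 1·98 + 49; 98 = 2·49 + 0), and 49 | 294.
Extended Euclid: 1911·(9) + 1225·(-14) = 49. Scale by 6: u₀ = 54.
General solution u = u₀ + 25t; reducing mod 25 gives u = 4 (and v = -6).

4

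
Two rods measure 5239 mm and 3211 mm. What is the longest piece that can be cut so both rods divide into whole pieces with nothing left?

169

Euclid: 5239 = 1·3211 + 2028; 3211 = 1·2028 + 1183; 2028 = 1·1183 + 845; 1183 = 1·845 + 338; 845 = 2·338 + 169; 338 = 2·169 + 0. Last nonzero remainder: 169.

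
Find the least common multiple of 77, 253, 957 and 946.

13250622

77 = 7 · 11; 253 = 11 · 23; 957 = 3 · 11 · 29; 946 = 2 · 11 · 43
lcm takes max exponent of each prime: 2 · 3 · 7 · 11 · 23 · 29 · 43 = 13250622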